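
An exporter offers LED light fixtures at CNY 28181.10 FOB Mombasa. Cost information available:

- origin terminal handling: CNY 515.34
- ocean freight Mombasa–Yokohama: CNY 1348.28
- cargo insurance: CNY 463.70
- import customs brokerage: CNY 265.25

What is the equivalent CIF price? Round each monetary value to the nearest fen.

Not relevant to the conversion: origin terminal — on the seller under both FOB and CIF; already in the FOB price and stays in the CIF price. brokerage — on the buyer under both terms; not part of either seller's price.
From FOB to CIF, the seller additionally bears: freight, insurance.
CIF price = 28181.10 + 1348.28 + 463.70 = 29993.08

CIF price: CNY 29993.08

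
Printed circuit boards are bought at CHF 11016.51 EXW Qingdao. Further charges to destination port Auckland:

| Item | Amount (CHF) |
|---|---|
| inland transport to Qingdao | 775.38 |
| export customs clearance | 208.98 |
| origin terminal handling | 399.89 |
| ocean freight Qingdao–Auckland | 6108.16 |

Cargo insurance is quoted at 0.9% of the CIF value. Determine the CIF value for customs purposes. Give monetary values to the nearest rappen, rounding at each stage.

CIF value: CHF 18677.01

Let C be the CIF value. C = EXW price + pre-shipment costs + freight + 0.9% × C
C − 0.9% × C = 11016.51 + 775.38 + 208.98 + 399.89 + 6108.16
0.991 × C = 18508.92
C = 18508.92 / 0.991 = 18677.01
Insurance premium = 0.9% × 18677.01 = 168.09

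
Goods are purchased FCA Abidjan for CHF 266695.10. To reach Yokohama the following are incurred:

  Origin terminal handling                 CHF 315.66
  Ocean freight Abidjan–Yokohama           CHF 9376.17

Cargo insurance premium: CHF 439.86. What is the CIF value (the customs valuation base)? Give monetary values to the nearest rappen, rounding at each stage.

CIF = FCA price + pre-shipment costs + freight + insurance
CIF = 266695.10 + 315.66 + 9376.17 + 439.86 = 276826.79

CIF value: CHF 276826.79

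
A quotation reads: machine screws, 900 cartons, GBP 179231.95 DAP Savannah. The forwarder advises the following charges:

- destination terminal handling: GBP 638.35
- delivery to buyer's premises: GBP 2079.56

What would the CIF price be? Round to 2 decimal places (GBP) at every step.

CIF price: GBP 176514.04

From DAP to CIF, the seller no longer bears: destination terminal, delivery.
CIF price = 179231.95 − 638.35 − 2079.56 = 176514.04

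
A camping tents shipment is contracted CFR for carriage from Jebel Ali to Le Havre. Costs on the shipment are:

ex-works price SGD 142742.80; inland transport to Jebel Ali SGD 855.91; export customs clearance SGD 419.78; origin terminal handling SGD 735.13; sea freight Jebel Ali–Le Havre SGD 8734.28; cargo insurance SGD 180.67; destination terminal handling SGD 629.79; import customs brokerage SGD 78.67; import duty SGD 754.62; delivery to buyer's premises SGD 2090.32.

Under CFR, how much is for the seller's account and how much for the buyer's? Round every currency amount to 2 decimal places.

CFR: the seller pays costs through ocean freight to the destination port, but not insurance.
Seller's account: goods 142742.80 + inland to port 855.91 + export clearance 419.78 + origin terminal 735.13 + freight 8734.28 = 153487.90
Buyer's account: insurance 180.67 + destination terminal 629.79 + brokerage 78.67 + duty 754.62 + delivery 2090.32 = 3734.07

Seller: SGD 153487.90; buyer: SGD 3734.07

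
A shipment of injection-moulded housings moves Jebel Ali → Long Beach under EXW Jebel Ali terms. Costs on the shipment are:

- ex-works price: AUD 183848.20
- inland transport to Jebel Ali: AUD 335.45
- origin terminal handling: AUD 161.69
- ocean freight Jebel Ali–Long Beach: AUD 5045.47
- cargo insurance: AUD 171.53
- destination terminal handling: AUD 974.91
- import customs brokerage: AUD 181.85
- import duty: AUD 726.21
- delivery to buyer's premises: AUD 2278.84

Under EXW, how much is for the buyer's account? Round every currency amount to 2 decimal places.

EXW: the seller makes goods available at their premises; the buyer bears all onward costs.
Seller's account: goods 183848.20 = 183848.20
Buyer's account: inland to port 335.45 + origin terminal 161.69 + freight 5045.47 + insurance 171.53 + destination terminal 974.91 + brokerage 181.85 + duty 726.21 + delivery 2278.84 = 9875.95

Buyer's account: AUD 9875.95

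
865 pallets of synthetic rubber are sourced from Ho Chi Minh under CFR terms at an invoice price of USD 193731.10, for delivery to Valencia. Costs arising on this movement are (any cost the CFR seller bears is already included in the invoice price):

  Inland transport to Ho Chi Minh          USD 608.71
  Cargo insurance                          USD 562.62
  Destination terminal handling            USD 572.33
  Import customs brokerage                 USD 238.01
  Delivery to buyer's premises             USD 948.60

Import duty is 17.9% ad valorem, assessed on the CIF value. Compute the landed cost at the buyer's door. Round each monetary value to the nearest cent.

Total landed cost: USD 230831.24

CFR: the seller pays costs through ocean freight to the destination port, but not insurance.
Already in the invoice (seller's account under CFR): inland to port — exclude.
CIF value = CFR price + insurance = 193731.10 + 562.62 = 194293.72
Import duty = 194293.72 × 17.9% = 34778.58
Buyer bears: insurance 562.62 + destination terminal 572.33 + brokerage 238.01 + delivery 948.60 + duty 34778.58 = 37100.14
Landed cost = invoice 193731.10 + 37100.14 = 230831.24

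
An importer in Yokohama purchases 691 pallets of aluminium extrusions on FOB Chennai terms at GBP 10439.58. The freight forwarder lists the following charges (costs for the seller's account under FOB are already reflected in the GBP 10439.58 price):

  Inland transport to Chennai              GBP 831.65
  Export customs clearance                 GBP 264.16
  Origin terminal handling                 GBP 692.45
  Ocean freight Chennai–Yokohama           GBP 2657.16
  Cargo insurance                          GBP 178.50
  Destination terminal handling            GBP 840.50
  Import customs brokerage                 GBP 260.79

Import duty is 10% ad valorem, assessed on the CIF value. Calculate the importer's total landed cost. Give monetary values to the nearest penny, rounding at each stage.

Total landed cost: GBP 15704.05

FOB: the seller bears costs until goods are on board at the origin port; the buyer bears freight, insurance and all costs thereafter.
Already in the invoice (seller's account under FOB): inland to port, export clearance, origin terminal — exclude.
CIF value = FOB price + freight + insurance = 10439.58 + 2657.16 + 178.50 = 13275.24
Import duty = 13275.24 × 10% = 1327.52
Buyer bears: freight 2657.16 + insurance 178.50 + destination terminal 840.50 + brokerage 260.79 + duty 1327.52 = 5264.47
Landed cost = invoice 10439.58 + 5264.47 = 15704.05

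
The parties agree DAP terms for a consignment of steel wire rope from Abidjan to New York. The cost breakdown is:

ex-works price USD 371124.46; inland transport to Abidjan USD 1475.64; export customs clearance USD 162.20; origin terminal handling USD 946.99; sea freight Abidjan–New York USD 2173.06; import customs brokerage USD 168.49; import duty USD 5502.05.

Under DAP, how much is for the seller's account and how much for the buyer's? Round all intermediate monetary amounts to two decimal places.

DAP: the seller bears all costs to the named destination except import duty and clearance.
Seller's account: goods 371124.46 + inland to port 1475.64 + export clearance 162.20 + origin terminal 946.99 + freight 2173.06 = 375882.35
Buyer's account: brokerage 168.49 + duty 5502.05 = 5670.54

Seller: USD 375882.35; buyer: USD 5670.54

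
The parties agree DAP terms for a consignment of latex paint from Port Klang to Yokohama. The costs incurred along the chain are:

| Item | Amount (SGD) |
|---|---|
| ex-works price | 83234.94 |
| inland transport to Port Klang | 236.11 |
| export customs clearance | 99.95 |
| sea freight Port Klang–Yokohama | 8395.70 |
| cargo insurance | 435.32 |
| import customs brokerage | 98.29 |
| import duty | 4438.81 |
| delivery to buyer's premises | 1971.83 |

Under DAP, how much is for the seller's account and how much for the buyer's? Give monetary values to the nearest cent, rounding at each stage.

Seller: SGD 94373.85; buyer: SGD 4537.10

DAP: the seller bears all costs to the named destination except import duty and clearance.
Seller's account: goods 83234.94 + inland to port 236.11 + export clearance 99.95 + freight 8395.70 + insurance 435.32 + delivery 1971.83 = 94373.85
Buyer's account: brokerage 98.29 + duty 4438.81 = 4537.10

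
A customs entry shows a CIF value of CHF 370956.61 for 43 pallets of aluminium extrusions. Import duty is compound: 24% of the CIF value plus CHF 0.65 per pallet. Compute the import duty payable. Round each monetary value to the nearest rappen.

Import duty: CHF 89057.54

Ad valorem component: 370956.61 × 24% = 89029.59
Specific component: 43 × 0.65 = 27.95
Import duty = 89029.59 + 27.95 = 89057.54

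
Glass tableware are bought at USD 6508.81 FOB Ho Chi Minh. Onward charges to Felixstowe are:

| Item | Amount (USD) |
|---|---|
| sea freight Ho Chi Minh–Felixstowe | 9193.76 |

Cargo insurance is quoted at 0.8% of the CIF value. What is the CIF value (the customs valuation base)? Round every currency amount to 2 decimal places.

CIF value: USD 15829.20

Let C be the CIF value. C = FOB price + freight + 0.8% × C
C − 0.8% × C = 6508.81 + 9193.76
0.992 × C = 15702.57
C = 15702.57 / 0.992 = 15829.20
Insurance premium = 0.8% × 15829.20 = 126.63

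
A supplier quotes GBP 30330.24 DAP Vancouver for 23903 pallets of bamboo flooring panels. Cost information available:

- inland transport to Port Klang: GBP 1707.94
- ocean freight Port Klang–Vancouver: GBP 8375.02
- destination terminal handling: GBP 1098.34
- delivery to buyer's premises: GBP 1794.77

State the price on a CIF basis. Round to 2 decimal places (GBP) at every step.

Not relevant to the conversion: freight, inland to port — on the seller under both DAP and CIF; already in the DAP price and stays in the CIF price.
From DAP to CIF, the seller no longer bears: destination terminal, delivery.
CIF price = 30330.24 − 1098.34 − 1794.77 = 27437.13

CIF price: GBP 27437.13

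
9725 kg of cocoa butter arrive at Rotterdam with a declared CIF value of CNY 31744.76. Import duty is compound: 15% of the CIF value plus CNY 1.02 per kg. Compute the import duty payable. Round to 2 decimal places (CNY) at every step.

Import duty: CNY 14681.21

Ad valorem component: 31744.76 × 15% = 4761.71
Specific component: 9725 × 1.02 = 9919.50
Import duty = 4761.71 + 9919.50 = 14681.21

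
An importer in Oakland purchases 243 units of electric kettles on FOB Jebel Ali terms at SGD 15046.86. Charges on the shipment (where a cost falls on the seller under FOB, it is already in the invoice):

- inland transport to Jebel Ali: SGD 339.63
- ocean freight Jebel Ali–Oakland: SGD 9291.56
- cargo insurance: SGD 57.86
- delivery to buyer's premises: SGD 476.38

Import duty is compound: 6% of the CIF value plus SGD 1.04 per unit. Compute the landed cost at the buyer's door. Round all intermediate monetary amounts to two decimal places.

FOB: the seller bears costs until goods are on board at the origin port; the buyer bears freight, insurance and all costs thereafter.
Already in the invoice (seller's account under FOB): inland to port — exclude.
CIF value = FOB price + freight + insurance = 15046.86 + 9291.56 + 57.86 = 24396.28
Ad valorem component: 24396.28 × 6% = 1463.78
Specific component: 243 × 1.04 = 252.72
Import duty = 1463.78 + 252.72 = 1716.50
Buyer bears: freight 9291.56 + insurance 57.86 + delivery 476.38 + duty 1716.50 = 11542.30
Landed cost = invoice 15046.86 + 11542.30 = 26589.16

Total landed cost: SGD 26589.16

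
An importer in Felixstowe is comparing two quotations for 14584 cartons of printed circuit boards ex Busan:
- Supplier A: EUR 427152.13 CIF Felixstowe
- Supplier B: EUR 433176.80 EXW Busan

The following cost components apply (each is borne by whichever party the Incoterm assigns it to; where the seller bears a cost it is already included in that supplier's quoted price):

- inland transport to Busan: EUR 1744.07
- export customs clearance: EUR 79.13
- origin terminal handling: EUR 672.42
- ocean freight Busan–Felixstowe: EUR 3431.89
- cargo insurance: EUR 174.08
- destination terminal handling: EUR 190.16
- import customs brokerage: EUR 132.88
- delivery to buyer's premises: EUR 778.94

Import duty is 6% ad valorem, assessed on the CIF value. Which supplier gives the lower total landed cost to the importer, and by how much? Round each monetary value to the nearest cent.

Supplier A is cheaper by EUR 12853.83

Supplier A (CIF):
The CIF price already equals the CIF value: 427152.13
Import duty = 427152.13 × 6% = 25629.13
Buyer bears (A): 190.16 + 132.88 + 778.94 = 1101.98
Landed cost (A) = invoice 427152.13 + 1101.98 + duty 25629.13 = 453883.24
Supplier B (EXW):
CIF value = EXW price + inland to port + export clearance + origin terminal + freight + insurance = 433176.80 + 1744.07 + 79.13 + 672.42 + 3431.89 + 174.08 = 439278.39
Import duty = 439278.39 × 6% = 26356.70
Buyer bears (B): 1744.07 + 79.13 + 672.42 + 3431.89 + 174.08 + 190.16 + 132.88 + 778.94 = 7203.57
Landed cost (B) = invoice 433176.80 + 7203.57 + duty 26356.70 = 466737.07
Difference = |453883.24 − 466737.07| = 12853.83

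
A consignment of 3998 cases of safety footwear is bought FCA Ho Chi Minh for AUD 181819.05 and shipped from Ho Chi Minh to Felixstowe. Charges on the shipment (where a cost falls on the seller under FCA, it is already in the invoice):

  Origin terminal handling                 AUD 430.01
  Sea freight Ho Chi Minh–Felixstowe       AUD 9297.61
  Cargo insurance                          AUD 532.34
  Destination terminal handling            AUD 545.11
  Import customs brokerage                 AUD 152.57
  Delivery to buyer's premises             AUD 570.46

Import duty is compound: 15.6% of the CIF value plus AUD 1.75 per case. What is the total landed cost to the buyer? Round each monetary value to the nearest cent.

FCA: the seller delivers export-cleared goods to the carrier; the buyer bears costs from that point.
CIF value = FCA price + origin terminal + freight + insurance = 181819.05 + 430.01 + 9297.61 + 532.34 = 192079.01
Ad valorem component: 192079.01 × 15.6% = 29964.33
Specific component: 3998 × 1.75 = 6996.50
Import duty = 29964.33 + 6996.50 = 36960.83
Buyer bears: origin terminal 430.01 + freight 9297.61 + insurance 532.34 + destination terminal 545.11 + brokerage 152.57 + delivery 570.46 + duty 36960.83 = 48488.93
Landed cost = invoice 181819.05 + 48488.93 = 230307.98

Total landed cost: AUD 230307.98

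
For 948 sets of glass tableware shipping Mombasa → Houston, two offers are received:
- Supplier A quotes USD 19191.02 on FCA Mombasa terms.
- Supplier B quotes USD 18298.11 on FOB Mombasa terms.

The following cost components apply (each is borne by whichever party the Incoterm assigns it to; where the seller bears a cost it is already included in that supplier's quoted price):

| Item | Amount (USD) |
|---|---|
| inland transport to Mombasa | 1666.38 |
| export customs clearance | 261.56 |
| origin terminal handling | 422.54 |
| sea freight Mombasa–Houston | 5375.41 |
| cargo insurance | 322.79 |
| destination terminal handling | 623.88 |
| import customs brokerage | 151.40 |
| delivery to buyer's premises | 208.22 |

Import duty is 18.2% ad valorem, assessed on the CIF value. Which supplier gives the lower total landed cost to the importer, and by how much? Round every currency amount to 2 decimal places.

Supplier B is cheaper by USD 1554.86

Supplier A (FCA):
CIF value = FCA price + origin terminal + freight + insurance = 19191.02 + 422.54 + 5375.41 + 322.79 = 25311.76
Import duty = 25311.76 × 18.2% = 4606.74
Buyer bears (A): 422.54 + 5375.41 + 322.79 + 623.88 + 151.40 + 208.22 = 7104.24
Landed cost (A) = invoice 19191.02 + 7104.24 + duty 4606.74 = 30902.00
Supplier B (FOB):
CIF value = FOB price + freight + insurance = 18298.11 + 5375.41 + 322.79 = 23996.31
Import duty = 23996.31 × 18.2% = 4367.33
Buyer bears (B): 5375.41 + 322.79 + 623.88 + 151.40 + 208.22 = 6681.70
Landed cost (B) = invoice 18298.11 + 6681.70 + duty 4367.33 = 29347.14
Difference = |30902.00 − 29347.14| = 1554.86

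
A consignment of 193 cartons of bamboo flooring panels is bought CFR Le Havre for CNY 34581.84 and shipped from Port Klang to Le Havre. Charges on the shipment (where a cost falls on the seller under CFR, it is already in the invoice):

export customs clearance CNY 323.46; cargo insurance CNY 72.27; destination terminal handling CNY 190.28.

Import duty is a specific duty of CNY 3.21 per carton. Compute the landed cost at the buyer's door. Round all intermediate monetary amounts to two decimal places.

CFR: the seller pays costs through ocean freight to the destination port, but not insurance.
Already in the invoice (seller's account under CFR): export clearance — exclude.
CIF value = CFR price + insurance = 34581.84 + 72.27 = 34654.11
Import duty = 193 × 3.21 = 619.53
Buyer bears: insurance 72.27 + destination terminal 190.28 + duty 619.53 = 882.08
Landed cost = invoice 34581.84 + 882.08 = 35463.92

Total landed cost: CNY 35463.92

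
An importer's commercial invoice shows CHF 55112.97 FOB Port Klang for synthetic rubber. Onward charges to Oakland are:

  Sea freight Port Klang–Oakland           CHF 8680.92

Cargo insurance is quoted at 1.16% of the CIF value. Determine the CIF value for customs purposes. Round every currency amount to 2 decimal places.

CIF value: CHF 64542.58

Let C be the CIF value. C = FOB price + freight + 1.16% × C
C − 1.16% × C = 55112.97 + 8680.92
0.9884 × C = 63793.89
C = 63793.89 / 0.9884 = 64542.58
Insurance premium = 1.16% × 64542.58 = 748.69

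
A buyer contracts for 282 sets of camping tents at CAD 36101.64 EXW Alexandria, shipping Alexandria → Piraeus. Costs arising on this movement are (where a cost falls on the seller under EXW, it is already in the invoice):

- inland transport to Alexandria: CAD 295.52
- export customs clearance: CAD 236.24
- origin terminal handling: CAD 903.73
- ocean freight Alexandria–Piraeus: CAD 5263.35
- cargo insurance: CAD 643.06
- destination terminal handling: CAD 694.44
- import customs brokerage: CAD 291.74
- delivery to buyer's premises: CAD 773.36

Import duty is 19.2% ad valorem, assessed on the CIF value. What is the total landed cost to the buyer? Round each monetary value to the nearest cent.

Total landed cost: CAD 53544.24

EXW: the seller makes goods available at their premises; the buyer bears all onward costs.
CIF value = EXW price + inland to port + export clearance + origin terminal + freight + insurance = 36101.64 + 295.52 + 236.24 + 903.73 + 5263.35 + 643.06 = 43443.54
Import duty = 43443.54 × 19.2% = 8341.16
Buyer bears: inland to port 295.52 + export clearance 236.24 + origin terminal 903.73 + freight 5263.35 + insurance 643.06 + destination terminal 694.44 + brokerage 291.74 + delivery 773.36 + duty 8341.16 = 17442.60
Landed cost = invoice 36101.64 + 17442.60 = 53544.24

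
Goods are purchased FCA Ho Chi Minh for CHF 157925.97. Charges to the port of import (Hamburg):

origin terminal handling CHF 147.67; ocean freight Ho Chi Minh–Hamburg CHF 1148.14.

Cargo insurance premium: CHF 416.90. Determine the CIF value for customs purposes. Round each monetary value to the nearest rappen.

CIF value: CHF 159638.68

CIF = FCA price + pre-shipment costs + freight + insurance
CIF = 157925.97 + 147.67 + 1148.14 + 416.90 = 159638.68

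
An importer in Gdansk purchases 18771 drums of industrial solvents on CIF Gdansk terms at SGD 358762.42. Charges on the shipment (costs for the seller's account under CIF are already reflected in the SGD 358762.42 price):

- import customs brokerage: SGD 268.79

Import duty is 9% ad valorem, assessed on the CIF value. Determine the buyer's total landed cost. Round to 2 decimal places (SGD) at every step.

CIF: the seller pays costs through ocean freight and marine insurance to the destination port.
The CIF price already equals the CIF value: 358762.42
Import duty = 358762.42 × 9% = 32288.62
Buyer bears: brokerage 268.79 + duty 32288.62 = 32557.41
Landed cost = invoice 358762.42 + 32557.41 = 391319.83

Total landed cost: SGD 391319.83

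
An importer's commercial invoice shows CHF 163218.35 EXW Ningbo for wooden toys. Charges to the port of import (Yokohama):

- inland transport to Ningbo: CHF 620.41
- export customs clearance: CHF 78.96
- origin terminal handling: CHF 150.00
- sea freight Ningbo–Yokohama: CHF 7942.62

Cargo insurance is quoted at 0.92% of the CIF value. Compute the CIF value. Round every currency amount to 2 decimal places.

Let C be the CIF value. C = EXW price + pre-shipment costs + freight + 0.92% × C
C − 0.92% × C = 163218.35 + 620.41 + 78.96 + 150.00 + 7942.62
0.9908 × C = 172010.34
C = 172010.34 / 0.9908 = 173607.53
Insurance premium = 0.92% × 173607.53 = 1597.19

CIF value: CHF 173607.53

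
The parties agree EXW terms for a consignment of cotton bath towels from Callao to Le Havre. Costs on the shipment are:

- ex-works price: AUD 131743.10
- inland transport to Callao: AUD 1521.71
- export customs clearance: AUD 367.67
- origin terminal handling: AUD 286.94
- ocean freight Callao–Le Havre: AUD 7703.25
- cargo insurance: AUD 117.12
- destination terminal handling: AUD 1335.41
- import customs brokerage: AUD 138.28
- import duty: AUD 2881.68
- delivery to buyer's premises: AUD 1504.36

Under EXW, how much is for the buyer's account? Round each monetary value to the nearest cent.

Buyer's account: AUD 15856.42

EXW: the seller makes goods available at their premises; the buyer bears all onward costs.
Seller's account: goods 131743.10 = 131743.10
Buyer's account: inland to port 1521.71 + export clearance 367.67 + origin terminal 286.94 + freight 7703.25 + insurance 117.12 + destination terminal 1335.41 + brokerage 138.28 + duty 2881.68 + delivery 1504.36 = 15856.42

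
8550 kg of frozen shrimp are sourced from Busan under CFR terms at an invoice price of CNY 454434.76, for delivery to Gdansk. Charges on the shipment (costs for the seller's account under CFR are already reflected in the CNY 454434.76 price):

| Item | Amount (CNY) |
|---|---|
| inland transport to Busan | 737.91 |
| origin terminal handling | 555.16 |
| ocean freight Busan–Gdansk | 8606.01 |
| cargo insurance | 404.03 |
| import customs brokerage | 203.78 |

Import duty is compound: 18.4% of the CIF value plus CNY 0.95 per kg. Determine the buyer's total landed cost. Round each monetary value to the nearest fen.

Total landed cost: CNY 546855.41

CFR: the seller pays costs through ocean freight to the destination port, but not insurance.
Already in the invoice (seller's account under CFR): inland to port, origin terminal, freight — exclude.
CIF value = CFR price + insurance = 454434.76 + 404.03 = 454838.79
Ad valorem component: 454838.79 × 18.4% = 83690.34
Specific component: 8550 × 0.95 = 8122.50
Import duty = 83690.34 + 8122.50 = 91812.84
Buyer bears: insurance 404.03 + brokerage 203.78 + duty 91812.84 = 92420.65
Landed cost = invoice 454434.76 + 92420.65 = 546855.41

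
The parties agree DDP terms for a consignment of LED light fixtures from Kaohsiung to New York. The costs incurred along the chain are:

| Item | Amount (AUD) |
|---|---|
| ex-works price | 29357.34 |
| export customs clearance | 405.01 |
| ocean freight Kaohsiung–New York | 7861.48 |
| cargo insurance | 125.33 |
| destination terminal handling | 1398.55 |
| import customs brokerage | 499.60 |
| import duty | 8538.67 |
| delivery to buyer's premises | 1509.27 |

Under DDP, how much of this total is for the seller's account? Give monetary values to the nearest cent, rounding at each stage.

DDP: the seller bears all costs including import duty.
Seller's account: goods 29357.34 + export clearance 405.01 + freight 7861.48 + insurance 125.33 + destination terminal 1398.55 + brokerage 499.60 + duty 8538.67 + delivery 1509.27 = 49695.25
Buyer's account: 0.00

Seller's account: AUD 49695.25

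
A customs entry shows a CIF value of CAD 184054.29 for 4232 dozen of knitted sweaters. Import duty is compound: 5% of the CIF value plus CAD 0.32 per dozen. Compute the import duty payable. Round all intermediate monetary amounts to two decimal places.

Import duty: CAD 10556.95

Ad valorem component: 184054.29 × 5% = 9202.71
Specific component: 4232 × 0.32 = 1354.24
Import duty = 9202.71 + 1354.24 = 10556.95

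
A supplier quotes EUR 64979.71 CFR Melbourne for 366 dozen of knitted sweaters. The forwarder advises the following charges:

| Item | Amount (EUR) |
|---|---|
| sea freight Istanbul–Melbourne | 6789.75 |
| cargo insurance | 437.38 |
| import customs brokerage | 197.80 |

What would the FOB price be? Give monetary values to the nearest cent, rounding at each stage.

FOB price: EUR 58189.96

Not relevant to the conversion: insurance, brokerage — on the buyer under both terms; not part of either seller's price.
From CFR to FOB, the seller no longer bears: freight.
FOB price = 64979.71 − 6789.75 = 58189.96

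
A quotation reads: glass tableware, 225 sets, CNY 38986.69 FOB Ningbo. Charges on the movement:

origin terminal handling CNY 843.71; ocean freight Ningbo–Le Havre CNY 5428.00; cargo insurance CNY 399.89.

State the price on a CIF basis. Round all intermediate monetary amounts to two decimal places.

Not relevant to the conversion: origin terminal — on the seller under both FOB and CIF; already in the FOB price and stays in the CIF price.
From FOB to CIF, the seller additionally bears: freight, insurance.
CIF price = 38986.69 + 5428.00 + 399.89 = 44814.58

CIF price: CNY 44814.58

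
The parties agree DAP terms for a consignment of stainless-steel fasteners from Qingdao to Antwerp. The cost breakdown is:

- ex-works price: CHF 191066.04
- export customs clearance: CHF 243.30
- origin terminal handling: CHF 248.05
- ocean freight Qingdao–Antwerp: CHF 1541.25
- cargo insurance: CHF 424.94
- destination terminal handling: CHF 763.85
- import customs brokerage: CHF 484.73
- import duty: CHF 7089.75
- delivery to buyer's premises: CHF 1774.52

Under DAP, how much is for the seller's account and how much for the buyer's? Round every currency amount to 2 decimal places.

DAP: the seller bears all costs to the named destination except import duty and clearance.
Seller's account: goods 191066.04 + export clearance 243.30 + origin terminal 248.05 + freight 1541.25 + insurance 424.94 + destination terminal 763.85 + delivery 1774.52 = 196061.95
Buyer's account: brokerage 484.73 + duty 7089.75 = 7574.48

Seller: CHF 196061.95; buyer: CHF 7574.48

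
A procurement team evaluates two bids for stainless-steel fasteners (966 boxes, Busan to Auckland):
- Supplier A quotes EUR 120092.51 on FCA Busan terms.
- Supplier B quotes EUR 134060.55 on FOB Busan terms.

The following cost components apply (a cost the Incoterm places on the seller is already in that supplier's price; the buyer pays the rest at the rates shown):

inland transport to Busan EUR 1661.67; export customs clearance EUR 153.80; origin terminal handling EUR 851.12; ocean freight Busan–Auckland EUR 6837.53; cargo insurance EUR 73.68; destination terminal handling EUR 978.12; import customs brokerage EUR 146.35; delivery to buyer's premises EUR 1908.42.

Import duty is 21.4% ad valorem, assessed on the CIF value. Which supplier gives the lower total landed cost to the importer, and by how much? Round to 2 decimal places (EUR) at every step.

Supplier A is cheaper by EUR 15923.94

Supplier A (FCA):
CIF value = FCA price + origin terminal + freight + insurance = 120092.51 + 851.12 + 6837.53 + 73.68 = 127854.84
Import duty = 127854.84 × 21.4% = 27360.94
Buyer bears (A): 851.12 + 6837.53 + 73.68 + 978.12 + 146.35 + 1908.42 = 10795.22
Landed cost (A) = invoice 120092.51 + 10795.22 + duty 27360.94 = 158248.67
Supplier B (FOB):
CIF value = FOB price + freight + insurance = 134060.55 + 6837.53 + 73.68 = 140971.76
Import duty = 140971.76 × 21.4% = 30167.96
Buyer bears (B): 6837.53 + 73.68 + 978.12 + 146.35 + 1908.42 = 9944.10
Landed cost (B) = invoice 134060.55 + 9944.10 + duty 30167.96 = 174172.61
Difference = |158248.67 − 174172.61| = 15923.94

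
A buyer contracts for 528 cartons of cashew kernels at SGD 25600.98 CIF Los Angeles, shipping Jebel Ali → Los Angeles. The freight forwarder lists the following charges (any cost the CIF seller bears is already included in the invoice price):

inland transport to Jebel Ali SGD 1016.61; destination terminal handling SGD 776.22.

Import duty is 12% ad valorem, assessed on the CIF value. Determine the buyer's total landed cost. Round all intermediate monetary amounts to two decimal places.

Total landed cost: SGD 29449.32

CIF: the seller pays costs through ocean freight and marine insurance to the destination port.
Already in the invoice (seller's account under CIF): inland to port — exclude.
The CIF price already equals the CIF value: 25600.98
Import duty = 25600.98 × 12% = 3072.12
Buyer bears: destination terminal 776.22 + duty 3072.12 = 3848.34
Landed cost = invoice 25600.98 + 3848.34 = 29449.32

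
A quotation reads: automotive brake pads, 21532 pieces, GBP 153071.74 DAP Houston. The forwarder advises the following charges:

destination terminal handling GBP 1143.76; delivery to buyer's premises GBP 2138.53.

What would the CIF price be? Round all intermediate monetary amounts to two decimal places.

From DAP to CIF, the seller no longer bears: destination terminal, delivery.
CIF price = 153071.74 − 1143.76 − 2138.53 = 149789.45

CIF price: GBP 149789.45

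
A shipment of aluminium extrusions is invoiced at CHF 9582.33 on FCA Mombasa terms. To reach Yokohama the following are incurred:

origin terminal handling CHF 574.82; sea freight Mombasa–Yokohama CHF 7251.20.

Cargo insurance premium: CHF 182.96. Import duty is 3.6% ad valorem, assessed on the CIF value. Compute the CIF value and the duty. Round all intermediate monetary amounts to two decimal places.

CIF value: CHF 17591.31; import duty: CHF 633.29

CIF = FCA price + pre-shipment costs + freight + insurance
CIF = 9582.33 + 574.82 + 7251.20 + 182.96 = 17591.31
Import duty = 17591.31 × 3.6% = 633.29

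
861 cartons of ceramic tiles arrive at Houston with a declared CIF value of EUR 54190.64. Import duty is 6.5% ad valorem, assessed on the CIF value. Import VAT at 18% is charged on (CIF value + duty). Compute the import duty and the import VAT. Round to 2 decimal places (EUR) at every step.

Import duty = 54190.64 × 6.5% = 3522.39
VAT base = CIF + duty = 54190.64 + 3522.39 = 57713.03
Import VAT = 57713.03 × 18% = 10388.35

Import duty: EUR 3522.39; import VAT: EUR 10388.35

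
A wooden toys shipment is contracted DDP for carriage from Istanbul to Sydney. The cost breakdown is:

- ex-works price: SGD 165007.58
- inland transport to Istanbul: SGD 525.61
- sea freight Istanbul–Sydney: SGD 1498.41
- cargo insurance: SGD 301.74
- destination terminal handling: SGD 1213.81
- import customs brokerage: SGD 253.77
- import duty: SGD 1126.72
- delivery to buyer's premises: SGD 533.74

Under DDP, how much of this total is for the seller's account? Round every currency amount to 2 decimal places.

DDP: the seller bears all costs including import duty.
Seller's account: goods 165007.58 + inland to port 525.61 + freight 1498.41 + insurance 301.74 + destination terminal 1213.81 + brokerage 253.77 + duty 1126.72 + delivery 533.74 = 170461.38
Buyer's account: 0.00

Seller's account: SGD 170461.38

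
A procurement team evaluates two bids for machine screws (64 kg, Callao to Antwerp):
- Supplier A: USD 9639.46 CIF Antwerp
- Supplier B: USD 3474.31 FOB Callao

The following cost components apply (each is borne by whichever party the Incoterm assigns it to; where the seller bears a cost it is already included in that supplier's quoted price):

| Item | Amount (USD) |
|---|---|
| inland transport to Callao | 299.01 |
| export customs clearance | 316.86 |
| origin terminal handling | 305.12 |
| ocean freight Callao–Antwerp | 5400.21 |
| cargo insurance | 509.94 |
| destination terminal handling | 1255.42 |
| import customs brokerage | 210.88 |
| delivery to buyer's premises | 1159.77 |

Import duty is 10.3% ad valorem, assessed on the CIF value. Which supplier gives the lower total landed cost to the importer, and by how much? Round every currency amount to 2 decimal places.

Supplier A (CIF):
The CIF price already equals the CIF value: 9639.46
Import duty = 9639.46 × 10.3% = 992.86
Buyer bears (A): 1255.42 + 210.88 + 1159.77 = 2626.07
Landed cost (A) = invoice 9639.46 + 2626.07 + duty 992.86 = 13258.39
Supplier B (FOB):
CIF value = FOB price + freight + insurance = 3474.31 + 5400.21 + 509.94 = 9384.46
Import duty = 9384.46 × 10.3% = 966.60
Buyer bears (B): 5400.21 + 509.94 + 1255.42 + 210.88 + 1159.77 = 8536.22
Landed cost (B) = invoice 3474.31 + 8536.22 + duty 966.60 = 12977.13
Difference = |13258.39 − 12977.13| = 281.26

Supplier B is cheaper by USD 281.26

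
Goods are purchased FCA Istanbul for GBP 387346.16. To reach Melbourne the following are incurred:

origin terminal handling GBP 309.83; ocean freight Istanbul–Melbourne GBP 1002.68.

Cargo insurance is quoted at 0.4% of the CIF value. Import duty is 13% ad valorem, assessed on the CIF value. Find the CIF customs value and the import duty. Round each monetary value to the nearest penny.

Let C be the CIF value. C = FCA price + pre-shipment costs + freight + 0.4% × C
C − 0.4% × C = 387346.16 + 309.83 + 1002.68
0.996 × C = 388658.67
C = 388658.67 / 0.996 = 390219.55
Insurance premium = 0.4% × 390219.55 = 1560.88
Import duty = 390219.55 × 13% = 50728.54

CIF value: GBP 390219.55; import duty: GBP 50728.54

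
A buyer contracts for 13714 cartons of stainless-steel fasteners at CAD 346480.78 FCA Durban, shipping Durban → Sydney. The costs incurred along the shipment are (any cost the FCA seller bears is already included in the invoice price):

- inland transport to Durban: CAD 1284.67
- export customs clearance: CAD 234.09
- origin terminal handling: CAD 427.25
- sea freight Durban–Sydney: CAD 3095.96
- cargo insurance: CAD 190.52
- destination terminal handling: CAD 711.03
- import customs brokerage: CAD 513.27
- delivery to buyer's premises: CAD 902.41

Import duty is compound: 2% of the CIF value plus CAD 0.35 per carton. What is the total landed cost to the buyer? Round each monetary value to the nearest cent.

FCA: the seller delivers export-cleared goods to the carrier; the buyer bears costs from that point.
Already in the invoice (seller's account under FCA): inland to port, export clearance — exclude.
CIF value = FCA price + origin terminal + freight + insurance = 346480.78 + 427.25 + 3095.96 + 190.52 = 350194.51
Ad valorem component: 350194.51 × 2% = 7003.89
Specific component: 13714 × 0.35 = 4799.90
Import duty = 7003.89 + 4799.90 = 11803.79
Buyer bears: origin terminal 427.25 + freight 3095.96 + insurance 190.52 + destination terminal 711.03 + brokerage 513.27 + delivery 902.41 + duty 11803.79 = 17644.23
Landed cost = invoice 346480.78 + 17644.23 = 364125.01

Total landed cost: CAD 364125.01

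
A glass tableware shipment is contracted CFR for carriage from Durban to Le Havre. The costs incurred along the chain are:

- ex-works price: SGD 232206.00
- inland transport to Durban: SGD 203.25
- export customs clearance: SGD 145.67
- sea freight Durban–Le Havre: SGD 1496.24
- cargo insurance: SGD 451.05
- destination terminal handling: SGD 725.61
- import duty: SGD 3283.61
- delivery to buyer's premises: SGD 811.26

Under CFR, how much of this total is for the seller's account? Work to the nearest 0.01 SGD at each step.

CFR: the seller pays costs through ocean freight to the destination port, but not insurance.
Seller's account: goods 232206.00 + inland to port 203.25 + export clearance 145.67 + freight 1496.24 = 234051.16
Buyer's account: insurance 451.05 + destination terminal 725.61 + duty 3283.61 + delivery 811.26 = 5271.53

Seller's account: SGD 234051.16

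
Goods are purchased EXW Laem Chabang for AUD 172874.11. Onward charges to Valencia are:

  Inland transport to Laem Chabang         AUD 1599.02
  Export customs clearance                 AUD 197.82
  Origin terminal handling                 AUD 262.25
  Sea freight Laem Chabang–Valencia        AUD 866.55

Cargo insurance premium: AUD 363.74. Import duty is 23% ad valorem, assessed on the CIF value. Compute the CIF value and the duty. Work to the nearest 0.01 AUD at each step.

CIF value: AUD 176163.49; import duty: AUD 40517.60

CIF = EXW price + pre-shipment costs + freight + insurance
CIF = 172874.11 + 1599.02 + 197.82 + 262.25 + 866.55 + 363.74 = 176163.49
Import duty = 176163.49 × 23% = 40517.60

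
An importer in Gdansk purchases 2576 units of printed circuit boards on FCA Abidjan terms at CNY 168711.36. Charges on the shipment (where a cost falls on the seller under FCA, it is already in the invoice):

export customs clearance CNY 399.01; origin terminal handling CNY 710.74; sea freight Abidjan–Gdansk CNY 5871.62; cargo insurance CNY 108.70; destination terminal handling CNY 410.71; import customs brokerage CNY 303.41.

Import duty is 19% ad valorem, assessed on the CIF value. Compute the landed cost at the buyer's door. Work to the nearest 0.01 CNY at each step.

Total landed cost: CNY 209443.00

FCA: the seller delivers export-cleared goods to the carrier; the buyer bears costs from that point.
Already in the invoice (seller's account under FCA): export clearance — exclude.
CIF value = FCA price + origin terminal + freight + insurance = 168711.36 + 710.74 + 5871.62 + 108.70 = 175402.42
Import duty = 175402.42 × 19% = 33326.46
Buyer bears: origin terminal 710.74 + freight 5871.62 + insurance 108.70 + destination terminal 410.71 + brokerage 303.41 + duty 33326.46 = 40731.64
Landed cost = invoice 168711.36 + 40731.64 = 209443.00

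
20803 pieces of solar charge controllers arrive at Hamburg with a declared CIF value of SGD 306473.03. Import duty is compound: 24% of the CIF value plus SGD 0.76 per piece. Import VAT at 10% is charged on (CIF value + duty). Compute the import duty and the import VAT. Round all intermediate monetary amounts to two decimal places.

Import duty: SGD 89363.81; import VAT: SGD 39583.68

Ad valorem component: 306473.03 × 24% = 73553.53
Specific component: 20803 × 0.76 = 15810.28
Import duty = 73553.53 + 15810.28 = 89363.81
VAT base = CIF + duty = 306473.03 + 89363.81 = 395836.84
Import VAT = 395836.84 × 10% = 39583.68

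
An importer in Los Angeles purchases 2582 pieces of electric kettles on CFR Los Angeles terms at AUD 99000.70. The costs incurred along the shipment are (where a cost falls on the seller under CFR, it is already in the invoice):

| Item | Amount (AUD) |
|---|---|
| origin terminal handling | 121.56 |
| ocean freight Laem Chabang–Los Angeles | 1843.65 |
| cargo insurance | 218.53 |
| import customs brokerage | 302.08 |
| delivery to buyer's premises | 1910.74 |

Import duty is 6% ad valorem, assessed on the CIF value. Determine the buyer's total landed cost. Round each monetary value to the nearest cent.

CFR: the seller pays costs through ocean freight to the destination port, but not insurance.
Already in the invoice (seller's account under CFR): origin terminal, freight — exclude.
CIF value = CFR price + insurance = 99000.70 + 218.53 = 99219.23
Import duty = 99219.23 × 6% = 5953.15
Buyer bears: insurance 218.53 + brokerage 302.08 + delivery 1910.74 + duty 5953.15 = 8384.50
Landed cost = invoice 99000.70 + 8384.50 = 107385.20

Total landed cost: AUD 107385.20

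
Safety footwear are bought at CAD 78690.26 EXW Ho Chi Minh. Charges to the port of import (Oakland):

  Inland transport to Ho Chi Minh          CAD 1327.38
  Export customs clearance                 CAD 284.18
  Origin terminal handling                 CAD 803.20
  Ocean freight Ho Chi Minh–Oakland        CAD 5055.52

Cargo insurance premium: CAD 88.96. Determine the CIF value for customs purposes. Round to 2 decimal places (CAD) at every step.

CIF = EXW price + pre-shipment costs + freight + insurance
CIF = 78690.26 + 1327.38 + 284.18 + 803.20 + 5055.52 + 88.96 = 86249.50

CIF value: CAD 86249.50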